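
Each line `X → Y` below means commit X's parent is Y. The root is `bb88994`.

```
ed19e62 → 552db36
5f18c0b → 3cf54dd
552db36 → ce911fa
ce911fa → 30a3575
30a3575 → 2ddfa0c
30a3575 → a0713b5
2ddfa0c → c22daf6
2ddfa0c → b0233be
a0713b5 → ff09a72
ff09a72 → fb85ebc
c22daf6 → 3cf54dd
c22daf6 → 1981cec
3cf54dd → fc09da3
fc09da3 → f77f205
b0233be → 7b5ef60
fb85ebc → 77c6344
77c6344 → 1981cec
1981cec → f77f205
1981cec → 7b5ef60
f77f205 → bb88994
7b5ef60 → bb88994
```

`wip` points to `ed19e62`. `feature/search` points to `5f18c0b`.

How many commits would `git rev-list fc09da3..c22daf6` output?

4

Reachable from c22daf6: {1981cec, 3cf54dd, 7b5ef60, bb88994, c22daf6, f77f205, fc09da3}.
Reachable from fc09da3: {bb88994, f77f205, fc09da3}.
In c22daf6's history but not fc09da3's: {1981cec, 3cf54dd, 7b5ef60, c22daf6} — 4 commits.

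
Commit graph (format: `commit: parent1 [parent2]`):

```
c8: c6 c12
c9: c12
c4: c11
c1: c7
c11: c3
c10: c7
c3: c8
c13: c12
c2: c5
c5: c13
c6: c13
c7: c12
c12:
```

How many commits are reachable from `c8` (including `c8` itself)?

Walking parent pointers from c8: reachable set = {c12, c13, c6, c8}.
That is 4 commits.

4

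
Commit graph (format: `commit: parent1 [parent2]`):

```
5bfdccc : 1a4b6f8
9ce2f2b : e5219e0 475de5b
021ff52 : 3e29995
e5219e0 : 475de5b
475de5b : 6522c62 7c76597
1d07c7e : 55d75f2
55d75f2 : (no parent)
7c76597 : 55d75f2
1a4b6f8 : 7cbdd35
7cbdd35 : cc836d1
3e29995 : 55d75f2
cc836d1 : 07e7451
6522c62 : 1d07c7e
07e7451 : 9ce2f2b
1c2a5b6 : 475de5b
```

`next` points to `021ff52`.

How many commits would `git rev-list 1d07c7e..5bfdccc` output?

10

Reachable from 5bfdccc: {07e7451, 1a4b6f8, 1d07c7e, 475de5b, 55d75f2, 5bfdccc, 6522c62, 7c76597, 7cbdd35, 9ce2f2b, cc836d1, e5219e0}.
Reachable from 1d07c7e: {1d07c7e, 55d75f2}.
In 5bfdccc's history but not 1d07c7e's: {07e7451, 1a4b6f8, 475de5b, 5bfdccc, 6522c62, 7c76597, 7cbdd35, 9ce2f2b, cc836d1, e5219e0} — 10 commits.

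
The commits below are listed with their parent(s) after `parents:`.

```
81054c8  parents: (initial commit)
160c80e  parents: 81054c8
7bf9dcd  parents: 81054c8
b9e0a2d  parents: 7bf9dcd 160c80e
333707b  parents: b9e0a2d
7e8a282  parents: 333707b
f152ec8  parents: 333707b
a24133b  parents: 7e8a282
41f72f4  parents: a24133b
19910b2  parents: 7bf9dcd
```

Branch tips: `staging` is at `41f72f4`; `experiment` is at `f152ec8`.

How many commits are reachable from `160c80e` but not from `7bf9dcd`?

Reachable from 160c80e: {160c80e, 81054c8}.
Reachable from 7bf9dcd: {7bf9dcd, 81054c8}.
In 160c80e's history but not 7bf9dcd's: {160c80e} — 1 commit.

1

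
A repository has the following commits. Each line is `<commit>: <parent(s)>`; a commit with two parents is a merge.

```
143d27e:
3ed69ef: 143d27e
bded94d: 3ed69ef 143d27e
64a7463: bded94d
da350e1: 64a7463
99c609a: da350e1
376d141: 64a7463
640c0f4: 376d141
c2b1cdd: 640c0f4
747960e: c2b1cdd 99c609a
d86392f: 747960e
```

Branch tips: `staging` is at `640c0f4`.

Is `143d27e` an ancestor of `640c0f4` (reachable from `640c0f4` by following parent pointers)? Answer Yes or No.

Yes

Ancestors of 640c0f4 (commits reachable by following parents): {143d27e, 376d141, 3ed69ef, 640c0f4, 64a7463, bded94d}.
143d27e is in that set, so it is an ancestor of 640c0f4.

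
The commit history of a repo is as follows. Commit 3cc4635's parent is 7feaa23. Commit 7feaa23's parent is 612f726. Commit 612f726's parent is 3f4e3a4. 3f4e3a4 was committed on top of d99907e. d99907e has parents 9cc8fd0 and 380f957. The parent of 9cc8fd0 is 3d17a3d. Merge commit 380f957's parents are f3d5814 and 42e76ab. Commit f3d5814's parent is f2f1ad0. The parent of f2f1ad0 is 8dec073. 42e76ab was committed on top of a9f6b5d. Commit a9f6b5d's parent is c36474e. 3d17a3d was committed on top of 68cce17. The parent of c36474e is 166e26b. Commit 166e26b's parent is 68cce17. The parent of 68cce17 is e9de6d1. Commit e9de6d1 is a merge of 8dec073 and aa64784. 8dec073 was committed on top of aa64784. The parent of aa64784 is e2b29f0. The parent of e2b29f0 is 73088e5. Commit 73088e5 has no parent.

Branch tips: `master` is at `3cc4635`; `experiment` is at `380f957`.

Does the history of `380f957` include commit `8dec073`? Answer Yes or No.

Ancestors of 380f957 (commits reachable by following parents): {166e26b, 380f957, 42e76ab, 68cce17, 73088e5, 8dec073, a9f6b5d, aa64784, c36474e, e2b29f0, e9de6d1, f2f1ad0, f3d5814}.
8dec073 is in that set, so it is an ancestor of 380f957.

Yes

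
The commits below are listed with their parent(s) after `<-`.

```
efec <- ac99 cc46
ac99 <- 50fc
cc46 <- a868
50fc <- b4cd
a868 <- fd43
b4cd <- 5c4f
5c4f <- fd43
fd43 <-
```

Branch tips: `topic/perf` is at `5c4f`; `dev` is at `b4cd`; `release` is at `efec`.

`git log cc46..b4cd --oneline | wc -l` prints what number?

2

Reachable from b4cd: {5c4f, b4cd, fd43}.
Reachable from cc46: {a868, cc46, fd43}.
In b4cd's history but not cc46's: {5c4f, b4cd} — 2 commits.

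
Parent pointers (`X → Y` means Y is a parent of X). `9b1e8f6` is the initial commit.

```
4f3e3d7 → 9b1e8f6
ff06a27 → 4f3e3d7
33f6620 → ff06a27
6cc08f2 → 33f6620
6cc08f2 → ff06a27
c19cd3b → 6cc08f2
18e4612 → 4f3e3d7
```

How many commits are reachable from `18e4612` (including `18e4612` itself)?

3

Walking parent pointers from 18e4612: reachable set = {18e4612, 4f3e3d7, 9b1e8f6}.
That is 3 commits.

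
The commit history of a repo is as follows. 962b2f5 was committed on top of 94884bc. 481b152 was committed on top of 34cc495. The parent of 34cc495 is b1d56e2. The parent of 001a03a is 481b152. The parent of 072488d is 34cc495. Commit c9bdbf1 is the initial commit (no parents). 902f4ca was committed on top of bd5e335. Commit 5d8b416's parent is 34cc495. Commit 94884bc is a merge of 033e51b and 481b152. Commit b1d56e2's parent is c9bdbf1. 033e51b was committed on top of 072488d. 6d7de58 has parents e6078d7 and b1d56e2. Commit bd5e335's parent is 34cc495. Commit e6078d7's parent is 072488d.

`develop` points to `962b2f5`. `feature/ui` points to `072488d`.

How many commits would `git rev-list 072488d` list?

Walking parent pointers from 072488d: reachable set = {072488d, 34cc495, b1d56e2, c9bdbf1}.
That is 4 commits.

4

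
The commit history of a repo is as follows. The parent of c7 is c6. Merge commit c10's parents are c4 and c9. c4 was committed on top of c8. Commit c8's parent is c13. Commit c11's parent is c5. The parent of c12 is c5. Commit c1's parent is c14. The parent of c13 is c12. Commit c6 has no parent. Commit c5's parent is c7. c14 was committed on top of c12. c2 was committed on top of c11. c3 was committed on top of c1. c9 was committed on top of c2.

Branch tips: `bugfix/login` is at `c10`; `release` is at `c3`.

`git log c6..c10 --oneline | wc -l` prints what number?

Reachable from c10: {c10, c11, c12, c13, c2, c4, c5, c6, c7, c8, c9}.
Reachable from c6: {c6}.
In c10's history but not c6's: {c10, c11, c12, c13, c2, c4, c5, c7, c8, c9} — 10 commits.

10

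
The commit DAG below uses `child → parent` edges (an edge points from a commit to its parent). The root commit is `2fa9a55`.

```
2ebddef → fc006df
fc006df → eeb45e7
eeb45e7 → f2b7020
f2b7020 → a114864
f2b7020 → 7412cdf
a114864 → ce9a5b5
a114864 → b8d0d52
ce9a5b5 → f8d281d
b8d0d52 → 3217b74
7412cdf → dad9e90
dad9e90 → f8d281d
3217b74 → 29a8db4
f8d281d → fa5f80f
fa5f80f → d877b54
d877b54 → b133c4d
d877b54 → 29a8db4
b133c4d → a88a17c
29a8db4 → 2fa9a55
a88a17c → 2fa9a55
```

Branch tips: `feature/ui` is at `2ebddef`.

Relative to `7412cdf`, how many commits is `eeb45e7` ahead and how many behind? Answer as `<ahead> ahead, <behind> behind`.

Reachable from eeb45e7: {29a8db4, 2fa9a55, 3217b74, 7412cdf, a114864, a88a17c, b133c4d, b8d0d52, ce9a5b5, d877b54, dad9e90, eeb45e7, f2b7020, f8d281d, fa5f80f}.
Reachable from 7412cdf: {29a8db4, 2fa9a55, 7412cdf, a88a17c, b133c4d, d877b54, dad9e90, f8d281d, fa5f80f}.
Only in eeb45e7's history (ahead): {3217b74, a114864, b8d0d52, ce9a5b5, eeb45e7, f2b7020} — 6.
Only in 7412cdf's history (behind): {} — 0.

6 ahead, 0 behind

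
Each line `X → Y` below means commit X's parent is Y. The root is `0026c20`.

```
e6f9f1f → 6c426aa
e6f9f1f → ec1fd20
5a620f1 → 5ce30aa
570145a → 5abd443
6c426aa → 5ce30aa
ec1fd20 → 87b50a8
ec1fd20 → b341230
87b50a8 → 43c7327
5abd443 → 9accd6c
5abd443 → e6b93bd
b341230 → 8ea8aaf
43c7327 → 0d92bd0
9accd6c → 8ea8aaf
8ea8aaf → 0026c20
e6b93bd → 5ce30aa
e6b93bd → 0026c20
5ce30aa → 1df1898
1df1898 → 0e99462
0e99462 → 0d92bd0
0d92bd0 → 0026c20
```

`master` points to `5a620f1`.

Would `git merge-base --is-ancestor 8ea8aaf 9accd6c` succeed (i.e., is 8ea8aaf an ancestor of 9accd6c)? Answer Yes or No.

Ancestors of 9accd6c (commits reachable by following parents): {0026c20, 8ea8aaf, 9accd6c}.
8ea8aaf is in that set, so it is an ancestor of 9accd6c.

Yes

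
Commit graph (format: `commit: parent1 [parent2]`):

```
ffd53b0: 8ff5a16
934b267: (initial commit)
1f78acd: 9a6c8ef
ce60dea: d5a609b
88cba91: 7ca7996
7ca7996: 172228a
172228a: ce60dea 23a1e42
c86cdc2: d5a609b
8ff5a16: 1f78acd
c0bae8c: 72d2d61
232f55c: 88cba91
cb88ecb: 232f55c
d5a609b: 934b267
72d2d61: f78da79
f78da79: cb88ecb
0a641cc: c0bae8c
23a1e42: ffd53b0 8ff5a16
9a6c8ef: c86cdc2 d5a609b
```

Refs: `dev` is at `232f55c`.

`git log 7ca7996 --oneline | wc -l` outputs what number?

Walking parent pointers from 7ca7996: reachable set = {172228a, 1f78acd, 23a1e42, 7ca7996, 8ff5a16, 934b267, 9a6c8ef, c86cdc2, ce60dea, d5a609b, ffd53b0}.
That is 11 commits.

11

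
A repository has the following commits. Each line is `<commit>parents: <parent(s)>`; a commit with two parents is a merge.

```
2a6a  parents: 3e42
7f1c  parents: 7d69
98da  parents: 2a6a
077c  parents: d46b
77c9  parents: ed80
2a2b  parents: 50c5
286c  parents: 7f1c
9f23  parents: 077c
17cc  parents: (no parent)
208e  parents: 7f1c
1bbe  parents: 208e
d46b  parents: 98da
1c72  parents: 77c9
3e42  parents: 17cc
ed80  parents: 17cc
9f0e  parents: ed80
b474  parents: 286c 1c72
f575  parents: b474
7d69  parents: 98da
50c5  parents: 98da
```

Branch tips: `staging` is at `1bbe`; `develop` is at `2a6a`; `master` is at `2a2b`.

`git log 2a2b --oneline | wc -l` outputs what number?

Walking parent pointers from 2a2b: reachable set = {17cc, 2a2b, 2a6a, 3e42, 50c5, 98da}.
That is 6 commits.

6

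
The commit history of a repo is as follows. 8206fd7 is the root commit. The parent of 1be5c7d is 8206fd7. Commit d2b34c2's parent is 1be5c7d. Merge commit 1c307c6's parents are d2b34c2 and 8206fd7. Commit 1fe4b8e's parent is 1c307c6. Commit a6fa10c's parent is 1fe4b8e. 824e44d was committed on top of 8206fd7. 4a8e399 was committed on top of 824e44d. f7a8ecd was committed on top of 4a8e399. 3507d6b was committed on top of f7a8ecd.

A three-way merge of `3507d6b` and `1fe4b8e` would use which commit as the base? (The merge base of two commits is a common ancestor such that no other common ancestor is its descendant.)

Ancestors of 3507d6b: {3507d6b, 4a8e399, 8206fd7, 824e44d, f7a8ecd}.
Ancestors of 1fe4b8e: {1be5c7d, 1c307c6, 1fe4b8e, 8206fd7, d2b34c2}.
Common ancestors: {8206fd7}.
The only common ancestor is 8206fd7, so it is the merge base.

8206fd7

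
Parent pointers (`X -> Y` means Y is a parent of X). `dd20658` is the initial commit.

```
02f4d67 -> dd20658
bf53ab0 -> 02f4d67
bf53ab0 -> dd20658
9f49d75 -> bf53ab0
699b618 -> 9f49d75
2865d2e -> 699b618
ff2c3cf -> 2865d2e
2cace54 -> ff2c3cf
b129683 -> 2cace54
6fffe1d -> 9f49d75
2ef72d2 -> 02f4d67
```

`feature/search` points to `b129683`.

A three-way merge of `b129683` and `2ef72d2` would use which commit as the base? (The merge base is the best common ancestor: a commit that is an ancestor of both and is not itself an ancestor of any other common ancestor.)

Ancestors of b129683: {02f4d67, 2865d2e, 2cace54, 699b618, 9f49d75, b129683, bf53ab0, dd20658, ff2c3cf}.
Ancestors of 2ef72d2: {02f4d67, 2ef72d2, dd20658}.
Common ancestors: {02f4d67, dd20658}.
Among these, 02f4d67 is not an ancestor of any other common ancestor — it is the merge base.

02f4d67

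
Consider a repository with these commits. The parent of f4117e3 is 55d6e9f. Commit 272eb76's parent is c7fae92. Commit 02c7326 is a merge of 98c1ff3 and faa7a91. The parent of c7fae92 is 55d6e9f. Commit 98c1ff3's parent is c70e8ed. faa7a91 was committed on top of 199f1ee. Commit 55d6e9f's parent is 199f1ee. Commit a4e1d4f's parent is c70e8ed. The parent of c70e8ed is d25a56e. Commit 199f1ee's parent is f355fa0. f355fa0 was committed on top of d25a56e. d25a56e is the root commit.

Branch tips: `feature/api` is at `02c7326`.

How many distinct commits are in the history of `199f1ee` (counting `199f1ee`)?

Walking parent pointers from 199f1ee: reachable set = {199f1ee, d25a56e, f355fa0}.
That is 3 commits.

3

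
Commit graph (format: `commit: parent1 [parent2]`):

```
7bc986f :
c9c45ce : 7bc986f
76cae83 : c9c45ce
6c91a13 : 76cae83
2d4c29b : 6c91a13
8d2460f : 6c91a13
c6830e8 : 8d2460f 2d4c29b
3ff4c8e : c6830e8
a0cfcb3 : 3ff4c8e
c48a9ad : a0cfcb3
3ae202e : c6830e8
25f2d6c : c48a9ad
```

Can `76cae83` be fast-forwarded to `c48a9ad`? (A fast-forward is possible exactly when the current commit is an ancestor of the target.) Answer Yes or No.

A fast-forward from 76cae83 to c48a9ad is possible iff 76cae83 is an ancestor of c48a9ad.
Ancestors of c48a9ad: {2d4c29b, 3ff4c8e, 6c91a13, 76cae83, 7bc986f, 8d2460f, a0cfcb3, c48a9ad, c6830e8, c9c45ce}.
76cae83 is among them, so fast-forward is possible.

Yes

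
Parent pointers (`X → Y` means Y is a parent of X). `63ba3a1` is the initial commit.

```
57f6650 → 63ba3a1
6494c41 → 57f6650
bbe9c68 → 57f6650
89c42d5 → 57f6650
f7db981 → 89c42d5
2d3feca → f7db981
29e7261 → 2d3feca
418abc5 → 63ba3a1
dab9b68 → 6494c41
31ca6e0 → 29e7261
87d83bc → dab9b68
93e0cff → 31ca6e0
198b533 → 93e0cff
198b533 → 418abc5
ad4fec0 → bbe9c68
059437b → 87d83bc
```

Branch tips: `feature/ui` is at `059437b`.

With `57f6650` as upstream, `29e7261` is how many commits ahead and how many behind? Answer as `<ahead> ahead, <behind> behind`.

Reachable from 29e7261: {29e7261, 2d3feca, 57f6650, 63ba3a1, 89c42d5, f7db981}.
Reachable from 57f6650: {57f6650, 63ba3a1}.
Only in 29e7261's history (ahead): {29e7261, 2d3feca, 89c42d5, f7db981} — 4.
Only in 57f6650's history (behind): {} — 0.

4 ahead, 0 behind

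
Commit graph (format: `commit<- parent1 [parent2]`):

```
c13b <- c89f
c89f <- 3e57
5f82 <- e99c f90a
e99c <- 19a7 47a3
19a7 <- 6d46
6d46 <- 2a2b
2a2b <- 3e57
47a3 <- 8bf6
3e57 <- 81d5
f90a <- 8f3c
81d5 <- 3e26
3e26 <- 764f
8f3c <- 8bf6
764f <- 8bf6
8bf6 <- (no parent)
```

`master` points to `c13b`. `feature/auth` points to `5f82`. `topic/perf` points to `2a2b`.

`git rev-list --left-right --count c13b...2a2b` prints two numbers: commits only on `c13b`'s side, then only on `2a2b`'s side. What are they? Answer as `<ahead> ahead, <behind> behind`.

2 ahead, 1 behind

Reachable from c13b: {3e26, 3e57, 764f, 81d5, 8bf6, c13b, c89f}.
Reachable from 2a2b: {2a2b, 3e26, 3e57, 764f, 81d5, 8bf6}.
Only in c13b's history (ahead): {c13b, c89f} — 2.
Only in 2a2b's history (behind): {2a2b} — 1.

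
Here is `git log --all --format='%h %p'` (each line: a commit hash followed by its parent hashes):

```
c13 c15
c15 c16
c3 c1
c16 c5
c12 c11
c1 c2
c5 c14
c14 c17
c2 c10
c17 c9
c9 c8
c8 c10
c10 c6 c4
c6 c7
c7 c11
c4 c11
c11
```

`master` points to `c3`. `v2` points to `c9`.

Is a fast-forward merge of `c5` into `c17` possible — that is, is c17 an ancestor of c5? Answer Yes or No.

A fast-forward from c17 to c5 is possible iff c17 is an ancestor of c5.
Ancestors of c5: {c10, c11, c14, c17, c4, c5, c6, c7, c8, c9}.
c17 is among them, so fast-forward is possible.

Yes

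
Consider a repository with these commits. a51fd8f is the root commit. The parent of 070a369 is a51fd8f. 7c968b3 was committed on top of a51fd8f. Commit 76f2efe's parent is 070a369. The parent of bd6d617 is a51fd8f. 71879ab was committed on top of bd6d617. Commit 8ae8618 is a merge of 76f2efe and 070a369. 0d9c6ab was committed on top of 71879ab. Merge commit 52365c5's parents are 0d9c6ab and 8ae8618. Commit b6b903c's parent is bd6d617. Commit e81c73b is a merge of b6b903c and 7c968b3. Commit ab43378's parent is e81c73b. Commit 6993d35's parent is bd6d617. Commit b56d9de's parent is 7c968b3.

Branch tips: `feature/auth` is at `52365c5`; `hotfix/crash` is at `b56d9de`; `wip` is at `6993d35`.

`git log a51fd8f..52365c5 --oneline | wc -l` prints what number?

Reachable from 52365c5: {070a369, 0d9c6ab, 52365c5, 71879ab, 76f2efe, 8ae8618, a51fd8f, bd6d617}.
Reachable from a51fd8f: {a51fd8f}.
In 52365c5's history but not a51fd8f's: {070a369, 0d9c6ab, 52365c5, 71879ab, 76f2efe, 8ae8618, bd6d617} — 7 commits.

7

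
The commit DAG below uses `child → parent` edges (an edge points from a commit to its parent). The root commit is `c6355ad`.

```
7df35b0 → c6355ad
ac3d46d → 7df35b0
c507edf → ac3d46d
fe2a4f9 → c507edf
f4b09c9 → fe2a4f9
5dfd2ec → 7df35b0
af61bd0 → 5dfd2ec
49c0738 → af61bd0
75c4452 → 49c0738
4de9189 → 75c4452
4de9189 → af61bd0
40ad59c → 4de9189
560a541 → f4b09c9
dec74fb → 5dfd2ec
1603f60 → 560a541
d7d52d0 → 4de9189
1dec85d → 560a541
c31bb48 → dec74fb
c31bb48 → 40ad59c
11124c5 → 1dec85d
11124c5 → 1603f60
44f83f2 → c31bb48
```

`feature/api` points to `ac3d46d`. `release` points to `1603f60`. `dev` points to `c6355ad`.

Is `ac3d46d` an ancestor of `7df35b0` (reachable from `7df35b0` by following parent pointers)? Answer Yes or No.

Ancestors of 7df35b0: {7df35b0, c6355ad}.
ac3d46d is not in that set, so it is not an ancestor of 7df35b0.

No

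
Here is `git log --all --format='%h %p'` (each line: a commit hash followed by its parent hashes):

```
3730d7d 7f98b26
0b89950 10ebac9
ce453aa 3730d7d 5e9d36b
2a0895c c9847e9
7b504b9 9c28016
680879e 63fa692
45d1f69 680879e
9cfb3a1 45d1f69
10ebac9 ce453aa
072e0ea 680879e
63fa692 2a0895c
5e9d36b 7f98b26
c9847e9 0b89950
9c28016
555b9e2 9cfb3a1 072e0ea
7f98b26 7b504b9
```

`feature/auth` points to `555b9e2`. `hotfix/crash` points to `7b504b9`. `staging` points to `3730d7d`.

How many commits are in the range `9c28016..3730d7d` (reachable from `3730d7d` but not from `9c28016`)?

3

Reachable from 3730d7d: {3730d7d, 7b504b9, 7f98b26, 9c28016}.
Reachable from 9c28016: {9c28016}.
In 3730d7d's history but not 9c28016's: {3730d7d, 7b504b9, 7f98b26} — 3 commits.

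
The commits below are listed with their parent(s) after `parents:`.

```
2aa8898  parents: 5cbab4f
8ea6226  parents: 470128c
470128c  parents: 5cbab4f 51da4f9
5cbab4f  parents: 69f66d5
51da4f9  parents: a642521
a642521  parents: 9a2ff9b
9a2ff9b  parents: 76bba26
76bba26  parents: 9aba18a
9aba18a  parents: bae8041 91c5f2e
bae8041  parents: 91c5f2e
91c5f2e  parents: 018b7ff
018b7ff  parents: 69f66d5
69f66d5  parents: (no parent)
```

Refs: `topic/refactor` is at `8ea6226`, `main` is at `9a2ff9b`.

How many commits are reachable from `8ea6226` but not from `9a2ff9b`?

Reachable from 8ea6226: {018b7ff, 470128c, 51da4f9, 5cbab4f, 69f66d5, 76bba26, 8ea6226, 91c5f2e, 9a2ff9b, 9aba18a, a642521, bae8041}.
Reachable from 9a2ff9b: {018b7ff, 69f66d5, 76bba26, 91c5f2e, 9a2ff9b, 9aba18a, bae8041}.
In 8ea6226's history but not 9a2ff9b's: {470128c, 51da4f9, 5cbab4f, 8ea6226, a642521} — 5 commits.

5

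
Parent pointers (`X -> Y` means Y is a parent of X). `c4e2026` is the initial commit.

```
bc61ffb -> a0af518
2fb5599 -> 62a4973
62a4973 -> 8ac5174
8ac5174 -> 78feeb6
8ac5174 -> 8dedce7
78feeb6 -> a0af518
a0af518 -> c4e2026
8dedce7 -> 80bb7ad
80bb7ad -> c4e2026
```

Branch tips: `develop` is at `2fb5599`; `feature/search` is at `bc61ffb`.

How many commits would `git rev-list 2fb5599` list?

Walking parent pointers from 2fb5599: reachable set = {2fb5599, 62a4973, 78feeb6, 80bb7ad, 8ac5174, 8dedce7, a0af518, c4e2026}.
That is 8 commits.

8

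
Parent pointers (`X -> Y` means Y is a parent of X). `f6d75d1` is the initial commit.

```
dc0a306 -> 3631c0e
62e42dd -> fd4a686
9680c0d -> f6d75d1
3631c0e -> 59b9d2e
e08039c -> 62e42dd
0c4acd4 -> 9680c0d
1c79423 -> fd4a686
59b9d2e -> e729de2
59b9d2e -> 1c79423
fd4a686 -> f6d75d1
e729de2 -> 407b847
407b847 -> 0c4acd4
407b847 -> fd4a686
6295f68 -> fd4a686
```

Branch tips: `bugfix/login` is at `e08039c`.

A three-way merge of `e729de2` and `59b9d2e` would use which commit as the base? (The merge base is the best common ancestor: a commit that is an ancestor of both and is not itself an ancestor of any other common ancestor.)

e729de2

Ancestors of e729de2: {0c4acd4, 407b847, 9680c0d, e729de2, f6d75d1, fd4a686}.
Ancestors of 59b9d2e: {0c4acd4, 1c79423, 407b847, 59b9d2e, 9680c0d, e729de2, f6d75d1, fd4a686}.
Common ancestors: {0c4acd4, 407b847, 9680c0d, e729de2, f6d75d1, fd4a686}.
Among these, e729de2 is not an ancestor of any other common ancestor — it is the merge base.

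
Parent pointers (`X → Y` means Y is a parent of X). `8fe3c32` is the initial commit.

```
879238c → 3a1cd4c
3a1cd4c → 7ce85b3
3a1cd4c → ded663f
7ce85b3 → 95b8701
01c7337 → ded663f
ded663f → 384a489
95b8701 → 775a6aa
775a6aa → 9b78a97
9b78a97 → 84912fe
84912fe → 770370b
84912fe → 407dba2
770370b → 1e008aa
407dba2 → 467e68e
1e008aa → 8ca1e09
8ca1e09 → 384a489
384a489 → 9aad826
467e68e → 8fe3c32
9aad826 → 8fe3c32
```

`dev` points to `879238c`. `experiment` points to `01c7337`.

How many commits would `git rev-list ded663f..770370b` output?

Reachable from 770370b: {1e008aa, 384a489, 770370b, 8ca1e09, 8fe3c32, 9aad826}.
Reachable from ded663f: {384a489, 8fe3c32, 9aad826, ded663f}.
In 770370b's history but not ded663f's: {1e008aa, 770370b, 8ca1e09} — 3 commits.

3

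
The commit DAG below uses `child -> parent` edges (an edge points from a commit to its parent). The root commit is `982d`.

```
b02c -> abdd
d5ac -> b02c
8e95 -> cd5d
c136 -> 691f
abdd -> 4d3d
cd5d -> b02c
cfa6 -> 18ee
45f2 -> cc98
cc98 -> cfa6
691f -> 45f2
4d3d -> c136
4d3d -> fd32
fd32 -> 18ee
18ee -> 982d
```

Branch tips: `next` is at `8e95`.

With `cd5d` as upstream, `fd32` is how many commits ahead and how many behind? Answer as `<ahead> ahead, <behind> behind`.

0 ahead, 9 behind

Reachable from fd32: {18ee, 982d, fd32}.
Reachable from cd5d: {18ee, 45f2, 4d3d, 691f, 982d, abdd, b02c, c136, cc98, cd5d, cfa6, fd32}.
Only in fd32's history (ahead): {} — 0.
Only in cd5d's history (behind): {45f2, 4d3d, 691f, abdd, b02c, c136, cc98, cd5d, cfa6} — 9.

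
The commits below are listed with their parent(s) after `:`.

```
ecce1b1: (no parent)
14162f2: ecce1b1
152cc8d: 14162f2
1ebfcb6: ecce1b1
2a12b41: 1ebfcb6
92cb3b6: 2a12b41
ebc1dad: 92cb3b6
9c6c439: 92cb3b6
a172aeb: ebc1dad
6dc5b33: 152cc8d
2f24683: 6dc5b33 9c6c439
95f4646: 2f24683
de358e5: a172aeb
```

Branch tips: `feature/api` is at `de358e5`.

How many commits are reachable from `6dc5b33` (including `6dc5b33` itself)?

Walking parent pointers from 6dc5b33: reachable set = {14162f2, 152cc8d, 6dc5b33, ecce1b1}.
That is 4 commits.

4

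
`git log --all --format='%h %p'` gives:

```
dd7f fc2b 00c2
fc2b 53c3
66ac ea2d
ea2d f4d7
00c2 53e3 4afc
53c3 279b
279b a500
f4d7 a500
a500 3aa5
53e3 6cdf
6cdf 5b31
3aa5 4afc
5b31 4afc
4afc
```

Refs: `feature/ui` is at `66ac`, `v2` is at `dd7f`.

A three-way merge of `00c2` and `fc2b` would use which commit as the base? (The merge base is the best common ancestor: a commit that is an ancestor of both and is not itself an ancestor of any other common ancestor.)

Ancestors of 00c2: {00c2, 4afc, 53e3, 5b31, 6cdf}.
Ancestors of fc2b: {279b, 3aa5, 4afc, 53c3, a500, fc2b}.
Common ancestors: {4afc}.
The only common ancestor is 4afc, so it is the merge base.

4afc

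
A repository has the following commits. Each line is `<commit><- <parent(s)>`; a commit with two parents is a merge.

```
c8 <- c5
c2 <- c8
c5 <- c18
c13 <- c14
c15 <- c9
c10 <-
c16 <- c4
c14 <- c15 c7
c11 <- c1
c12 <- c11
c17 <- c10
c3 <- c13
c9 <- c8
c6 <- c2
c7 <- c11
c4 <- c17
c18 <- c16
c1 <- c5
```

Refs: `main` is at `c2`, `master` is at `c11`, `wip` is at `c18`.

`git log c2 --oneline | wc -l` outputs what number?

Walking parent pointers from c2: reachable set = {c10, c16, c17, c18, c2, c4, c5, c8}.
That is 8 commits.

8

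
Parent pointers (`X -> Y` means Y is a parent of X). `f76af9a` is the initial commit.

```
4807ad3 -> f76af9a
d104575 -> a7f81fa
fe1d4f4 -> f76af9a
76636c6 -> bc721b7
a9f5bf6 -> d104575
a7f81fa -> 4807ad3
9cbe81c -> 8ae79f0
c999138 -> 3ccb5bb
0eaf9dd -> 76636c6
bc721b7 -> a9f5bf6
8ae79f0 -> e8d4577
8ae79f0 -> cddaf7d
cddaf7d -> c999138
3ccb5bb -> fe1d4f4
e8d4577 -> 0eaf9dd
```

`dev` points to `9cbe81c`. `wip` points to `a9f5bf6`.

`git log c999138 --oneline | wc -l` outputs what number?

4

Walking parent pointers from c999138: reachable set = {3ccb5bb, c999138, f76af9a, fe1d4f4}.
That is 4 commits.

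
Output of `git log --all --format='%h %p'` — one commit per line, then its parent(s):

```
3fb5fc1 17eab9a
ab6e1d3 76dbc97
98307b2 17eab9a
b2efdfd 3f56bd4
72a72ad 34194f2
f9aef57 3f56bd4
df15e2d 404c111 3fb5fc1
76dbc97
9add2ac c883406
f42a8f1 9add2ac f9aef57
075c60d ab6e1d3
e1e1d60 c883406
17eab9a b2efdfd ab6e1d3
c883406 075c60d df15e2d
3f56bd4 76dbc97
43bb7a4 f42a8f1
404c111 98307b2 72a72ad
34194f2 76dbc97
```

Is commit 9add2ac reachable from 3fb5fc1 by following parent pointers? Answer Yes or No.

No

Ancestors of 3fb5fc1: {17eab9a, 3f56bd4, 3fb5fc1, 76dbc97, ab6e1d3, b2efdfd}.
9add2ac is not in that set, so it is not an ancestor of 3fb5fc1.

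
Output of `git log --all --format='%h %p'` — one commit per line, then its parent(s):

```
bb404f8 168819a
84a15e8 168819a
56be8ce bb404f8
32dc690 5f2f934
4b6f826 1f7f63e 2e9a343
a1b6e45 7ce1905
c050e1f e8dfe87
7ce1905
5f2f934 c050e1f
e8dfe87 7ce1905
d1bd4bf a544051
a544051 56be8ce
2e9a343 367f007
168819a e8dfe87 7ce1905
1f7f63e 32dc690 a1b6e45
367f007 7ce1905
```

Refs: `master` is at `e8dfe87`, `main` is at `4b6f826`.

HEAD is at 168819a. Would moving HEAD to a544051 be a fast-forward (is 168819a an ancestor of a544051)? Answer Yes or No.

A fast-forward from 168819a to a544051 is possible iff 168819a is an ancestor of a544051.
Ancestors of a544051: {168819a, 56be8ce, 7ce1905, a544051, bb404f8, e8dfe87}.
168819a is among them, so fast-forward is possible.

Yes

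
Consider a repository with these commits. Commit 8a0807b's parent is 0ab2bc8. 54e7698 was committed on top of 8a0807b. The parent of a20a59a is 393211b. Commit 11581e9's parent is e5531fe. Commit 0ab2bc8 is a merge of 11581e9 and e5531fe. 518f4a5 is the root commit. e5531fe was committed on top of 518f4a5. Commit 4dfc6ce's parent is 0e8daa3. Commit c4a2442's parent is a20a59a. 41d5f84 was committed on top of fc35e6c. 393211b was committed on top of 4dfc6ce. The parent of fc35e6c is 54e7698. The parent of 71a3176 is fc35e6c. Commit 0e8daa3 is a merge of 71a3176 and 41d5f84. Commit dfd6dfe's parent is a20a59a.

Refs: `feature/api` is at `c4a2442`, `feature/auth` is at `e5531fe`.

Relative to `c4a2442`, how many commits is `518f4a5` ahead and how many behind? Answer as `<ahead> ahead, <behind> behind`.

0 ahead, 13 behind

Reachable from 518f4a5: {518f4a5}.
Reachable from c4a2442: {0ab2bc8, 0e8daa3, 11581e9, 393211b, 41d5f84, 4dfc6ce, 518f4a5, 54e7698, 71a3176, 8a0807b, a20a59a, c4a2442, e5531fe, fc35e6c}.
Only in 518f4a5's history (ahead): {} — 0.
Only in c4a2442's history (behind): {0ab2bc8, 0e8daa3, 11581e9, 393211b, 41d5f84, 4dfc6ce, 54e7698, 71a3176, 8a0807b, a20a59a, c4a2442, e5531fe, fc35e6c} — 13.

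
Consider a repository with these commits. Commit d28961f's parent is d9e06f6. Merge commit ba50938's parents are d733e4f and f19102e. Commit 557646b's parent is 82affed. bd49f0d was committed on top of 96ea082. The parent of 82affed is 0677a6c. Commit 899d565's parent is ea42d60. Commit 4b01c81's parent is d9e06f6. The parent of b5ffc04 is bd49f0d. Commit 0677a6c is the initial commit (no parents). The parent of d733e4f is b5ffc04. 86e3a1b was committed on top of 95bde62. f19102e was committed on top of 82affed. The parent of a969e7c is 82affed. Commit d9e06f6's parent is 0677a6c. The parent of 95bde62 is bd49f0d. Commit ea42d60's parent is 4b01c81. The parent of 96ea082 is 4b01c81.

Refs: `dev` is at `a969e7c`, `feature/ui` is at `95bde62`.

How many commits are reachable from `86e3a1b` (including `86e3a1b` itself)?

7

Walking parent pointers from 86e3a1b: reachable set = {0677a6c, 4b01c81, 86e3a1b, 95bde62, 96ea082, bd49f0d, d9e06f6}.
That is 7 commits.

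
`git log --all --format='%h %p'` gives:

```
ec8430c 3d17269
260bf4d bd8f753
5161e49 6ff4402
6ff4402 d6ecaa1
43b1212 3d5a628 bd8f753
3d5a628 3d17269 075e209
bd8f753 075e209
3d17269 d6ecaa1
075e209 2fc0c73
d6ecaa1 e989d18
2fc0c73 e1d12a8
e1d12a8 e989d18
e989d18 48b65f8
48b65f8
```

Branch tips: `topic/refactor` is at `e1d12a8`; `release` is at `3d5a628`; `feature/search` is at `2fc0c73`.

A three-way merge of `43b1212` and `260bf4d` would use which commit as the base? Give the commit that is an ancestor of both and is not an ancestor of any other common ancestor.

Ancestors of 43b1212: {075e209, 2fc0c73, 3d17269, 3d5a628, 43b1212, 48b65f8, bd8f753, d6ecaa1, e1d12a8, e989d18}.
Ancestors of 260bf4d: {075e209, 260bf4d, 2fc0c73, 48b65f8, bd8f753, e1d12a8, e989d18}.
Common ancestors: {075e209, 2fc0c73, 48b65f8, bd8f753, e1d12a8, e989d18}.
Among these, bd8f753 is not an ancestor of any other common ancestor — it is the merge base.

bd8f753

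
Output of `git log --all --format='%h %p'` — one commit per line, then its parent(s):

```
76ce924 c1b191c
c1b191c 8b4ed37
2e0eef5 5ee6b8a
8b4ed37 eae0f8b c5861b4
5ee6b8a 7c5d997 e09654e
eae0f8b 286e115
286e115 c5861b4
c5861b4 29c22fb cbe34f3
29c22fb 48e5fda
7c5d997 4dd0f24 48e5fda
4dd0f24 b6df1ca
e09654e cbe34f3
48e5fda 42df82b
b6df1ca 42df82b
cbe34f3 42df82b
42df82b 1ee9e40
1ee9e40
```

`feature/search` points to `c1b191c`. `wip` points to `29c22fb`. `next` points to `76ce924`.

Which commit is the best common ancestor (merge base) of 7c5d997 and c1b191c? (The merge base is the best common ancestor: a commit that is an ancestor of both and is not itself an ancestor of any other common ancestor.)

48e5fda

Ancestors of 7c5d997: {1ee9e40, 42df82b, 48e5fda, 4dd0f24, 7c5d997, b6df1ca}.
Ancestors of c1b191c: {1ee9e40, 286e115, 29c22fb, 42df82b, 48e5fda, 8b4ed37, c1b191c, c5861b4, cbe34f3, eae0f8b}.
Common ancestors: {1ee9e40, 42df82b, 48e5fda}.
Among these, 48e5fda is not an ancestor of any other common ancestor — it is the merge base.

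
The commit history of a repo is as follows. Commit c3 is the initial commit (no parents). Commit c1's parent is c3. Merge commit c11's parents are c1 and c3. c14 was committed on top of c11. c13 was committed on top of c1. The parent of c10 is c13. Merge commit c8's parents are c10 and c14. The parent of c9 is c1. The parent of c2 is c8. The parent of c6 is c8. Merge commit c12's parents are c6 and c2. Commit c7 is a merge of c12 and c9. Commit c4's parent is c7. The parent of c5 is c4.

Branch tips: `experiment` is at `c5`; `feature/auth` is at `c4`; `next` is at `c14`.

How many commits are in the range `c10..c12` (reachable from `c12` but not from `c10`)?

Reachable from c12: {c1, c10, c11, c12, c13, c14, c2, c3, c6, c8}.
Reachable from c10: {c1, c10, c13, c3}.
In c12's history but not c10's: {c11, c12, c14, c2, c6, c8} — 6 commits.

6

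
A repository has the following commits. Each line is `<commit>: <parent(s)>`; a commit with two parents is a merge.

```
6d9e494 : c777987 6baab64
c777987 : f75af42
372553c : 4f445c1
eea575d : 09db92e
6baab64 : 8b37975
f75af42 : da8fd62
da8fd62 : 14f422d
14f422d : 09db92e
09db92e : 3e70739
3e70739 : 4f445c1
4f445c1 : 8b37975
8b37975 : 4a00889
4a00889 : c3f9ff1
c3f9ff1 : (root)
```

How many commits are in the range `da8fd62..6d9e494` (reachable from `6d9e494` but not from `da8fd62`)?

4

Reachable from 6d9e494: {09db92e, 14f422d, 3e70739, 4a00889, 4f445c1, 6baab64, 6d9e494, 8b37975, c3f9ff1, c777987, da8fd62, f75af42}.
Reachable from da8fd62: {09db92e, 14f422d, 3e70739, 4a00889, 4f445c1, 8b37975, c3f9ff1, da8fd62}.
In 6d9e494's history but not da8fd62's: {6baab64, 6d9e494, c777987, f75af42} — 4 commits.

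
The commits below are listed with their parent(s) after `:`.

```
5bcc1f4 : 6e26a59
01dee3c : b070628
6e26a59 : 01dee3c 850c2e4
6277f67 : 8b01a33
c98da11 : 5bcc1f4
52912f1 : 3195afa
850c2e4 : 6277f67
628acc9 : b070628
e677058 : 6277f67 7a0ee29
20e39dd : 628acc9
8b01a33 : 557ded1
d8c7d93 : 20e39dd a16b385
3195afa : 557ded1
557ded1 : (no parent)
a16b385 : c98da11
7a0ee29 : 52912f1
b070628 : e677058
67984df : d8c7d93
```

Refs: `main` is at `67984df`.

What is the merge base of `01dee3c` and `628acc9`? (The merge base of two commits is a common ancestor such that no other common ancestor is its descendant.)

b070628

Ancestors of 01dee3c: {01dee3c, 3195afa, 52912f1, 557ded1, 6277f67, 7a0ee29, 8b01a33, b070628, e677058}.
Ancestors of 628acc9: {3195afa, 52912f1, 557ded1, 6277f67, 628acc9, 7a0ee29, 8b01a33, b070628, e677058}.
Common ancestors: {3195afa, 52912f1, 557ded1, 6277f67, 7a0ee29, 8b01a33, b070628, e677058}.
Among these, b070628 is not an ancestor of any other common ancestor — it is the merge base.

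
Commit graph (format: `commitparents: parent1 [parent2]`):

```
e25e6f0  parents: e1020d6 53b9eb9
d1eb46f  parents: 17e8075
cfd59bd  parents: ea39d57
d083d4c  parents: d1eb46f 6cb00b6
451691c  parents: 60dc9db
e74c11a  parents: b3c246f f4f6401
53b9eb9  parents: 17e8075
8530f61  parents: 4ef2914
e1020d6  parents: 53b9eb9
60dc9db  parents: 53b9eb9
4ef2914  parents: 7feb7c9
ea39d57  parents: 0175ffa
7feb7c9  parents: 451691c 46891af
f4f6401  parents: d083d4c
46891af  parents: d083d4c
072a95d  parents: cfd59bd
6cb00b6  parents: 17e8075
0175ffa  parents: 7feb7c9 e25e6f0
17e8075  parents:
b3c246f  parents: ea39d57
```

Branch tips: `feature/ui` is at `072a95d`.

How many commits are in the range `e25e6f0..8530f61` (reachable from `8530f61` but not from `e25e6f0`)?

9

Reachable from 8530f61: {17e8075, 451691c, 46891af, 4ef2914, 53b9eb9, 60dc9db, 6cb00b6, 7feb7c9, 8530f61, d083d4c, d1eb46f}.
Reachable from e25e6f0: {17e8075, 53b9eb9, e1020d6, e25e6f0}.
In 8530f61's history but not e25e6f0's: {451691c, 46891af, 4ef2914, 60dc9db, 6cb00b6, 7feb7c9, 8530f61, d083d4c, d1eb46f} — 9 commits.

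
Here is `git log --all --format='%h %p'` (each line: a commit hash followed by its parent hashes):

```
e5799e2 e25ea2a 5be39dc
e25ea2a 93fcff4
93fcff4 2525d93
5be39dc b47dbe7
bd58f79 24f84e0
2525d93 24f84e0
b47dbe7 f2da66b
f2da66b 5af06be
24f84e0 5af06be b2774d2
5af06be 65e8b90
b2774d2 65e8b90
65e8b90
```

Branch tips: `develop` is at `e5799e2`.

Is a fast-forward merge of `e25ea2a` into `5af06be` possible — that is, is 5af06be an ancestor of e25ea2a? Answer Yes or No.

Yes

A fast-forward from 5af06be to e25ea2a is possible iff 5af06be is an ancestor of e25ea2a.
Ancestors of e25ea2a: {24f84e0, 2525d93, 5af06be, 65e8b90, 93fcff4, b2774d2, e25ea2a}.
5af06be is among them, so fast-forward is possible.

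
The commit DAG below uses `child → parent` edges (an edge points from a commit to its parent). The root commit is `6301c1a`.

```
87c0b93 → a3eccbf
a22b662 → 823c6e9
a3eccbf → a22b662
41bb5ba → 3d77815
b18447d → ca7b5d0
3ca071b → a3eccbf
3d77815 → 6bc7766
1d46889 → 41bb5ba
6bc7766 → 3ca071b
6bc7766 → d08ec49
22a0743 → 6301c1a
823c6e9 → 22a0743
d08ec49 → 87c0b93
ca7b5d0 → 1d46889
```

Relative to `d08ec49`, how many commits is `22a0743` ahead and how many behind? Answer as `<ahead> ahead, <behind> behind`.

0 ahead, 5 behind

Reachable from 22a0743: {22a0743, 6301c1a}.
Reachable from d08ec49: {22a0743, 6301c1a, 823c6e9, 87c0b93, a22b662, a3eccbf, d08ec49}.
Only in 22a0743's history (ahead): {} — 0.
Only in d08ec49's history (behind): {823c6e9, 87c0b93, a22b662, a3eccbf, d08ec49} — 5.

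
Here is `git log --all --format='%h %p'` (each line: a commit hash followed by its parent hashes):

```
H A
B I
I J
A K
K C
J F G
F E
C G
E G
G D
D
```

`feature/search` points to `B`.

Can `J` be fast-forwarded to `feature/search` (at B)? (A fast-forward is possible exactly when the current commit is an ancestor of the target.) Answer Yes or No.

A fast-forward from J to B is possible iff J is an ancestor of B.
Ancestors of B: {B, D, E, F, G, I, J}.
J is among them, so fast-forward is possible.

Yes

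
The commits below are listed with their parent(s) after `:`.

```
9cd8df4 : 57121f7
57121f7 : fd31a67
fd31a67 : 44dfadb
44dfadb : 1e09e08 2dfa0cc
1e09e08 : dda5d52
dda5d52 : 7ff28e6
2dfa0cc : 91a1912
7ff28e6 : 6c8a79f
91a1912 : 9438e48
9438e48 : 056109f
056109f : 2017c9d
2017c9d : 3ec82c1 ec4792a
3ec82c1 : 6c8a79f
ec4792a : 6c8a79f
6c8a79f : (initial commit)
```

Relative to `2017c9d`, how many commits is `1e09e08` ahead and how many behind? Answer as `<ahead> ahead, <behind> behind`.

3 ahead, 3 behind

Reachable from 1e09e08: {1e09e08, 6c8a79f, 7ff28e6, dda5d52}.
Reachable from 2017c9d: {2017c9d, 3ec82c1, 6c8a79f, ec4792a}.
Only in 1e09e08's history (ahead): {1e09e08, 7ff28e6, dda5d52} — 3.
Only in 2017c9d's history (behind): {2017c9d, 3ec82c1, ec4792a} — 3.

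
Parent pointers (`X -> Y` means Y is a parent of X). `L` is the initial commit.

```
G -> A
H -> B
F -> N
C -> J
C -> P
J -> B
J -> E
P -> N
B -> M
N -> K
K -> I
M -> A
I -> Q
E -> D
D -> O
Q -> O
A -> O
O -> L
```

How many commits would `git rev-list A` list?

Walking parent pointers from A: reachable set = {A, L, O}.
That is 3 commits.

3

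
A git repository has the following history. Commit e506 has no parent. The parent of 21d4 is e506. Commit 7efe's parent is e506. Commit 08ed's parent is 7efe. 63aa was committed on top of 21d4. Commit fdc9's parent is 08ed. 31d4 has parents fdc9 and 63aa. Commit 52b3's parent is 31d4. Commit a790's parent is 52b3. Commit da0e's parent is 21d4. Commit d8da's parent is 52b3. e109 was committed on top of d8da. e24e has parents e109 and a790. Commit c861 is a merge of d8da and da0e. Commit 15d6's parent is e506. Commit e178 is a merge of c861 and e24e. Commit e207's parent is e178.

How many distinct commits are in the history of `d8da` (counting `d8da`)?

9

Walking parent pointers from d8da: reachable set = {08ed, 21d4, 31d4, 52b3, 63aa, 7efe, d8da, e506, fdc9}.
That is 9 commits.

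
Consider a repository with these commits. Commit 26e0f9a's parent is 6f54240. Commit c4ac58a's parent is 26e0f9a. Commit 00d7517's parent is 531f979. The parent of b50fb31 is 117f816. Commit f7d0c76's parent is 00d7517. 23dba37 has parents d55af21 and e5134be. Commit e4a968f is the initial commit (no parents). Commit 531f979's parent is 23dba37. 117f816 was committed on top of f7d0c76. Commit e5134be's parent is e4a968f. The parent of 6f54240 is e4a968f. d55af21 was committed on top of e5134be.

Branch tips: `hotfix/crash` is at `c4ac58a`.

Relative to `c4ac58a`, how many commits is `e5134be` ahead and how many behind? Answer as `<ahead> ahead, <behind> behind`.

Reachable from e5134be: {e4a968f, e5134be}.
Reachable from c4ac58a: {26e0f9a, 6f54240, c4ac58a, e4a968f}.
Only in e5134be's history (ahead): {e5134be} — 1.
Only in c4ac58a's history (behind): {26e0f9a, 6f54240, c4ac58a} — 3.

1 ahead, 3 behind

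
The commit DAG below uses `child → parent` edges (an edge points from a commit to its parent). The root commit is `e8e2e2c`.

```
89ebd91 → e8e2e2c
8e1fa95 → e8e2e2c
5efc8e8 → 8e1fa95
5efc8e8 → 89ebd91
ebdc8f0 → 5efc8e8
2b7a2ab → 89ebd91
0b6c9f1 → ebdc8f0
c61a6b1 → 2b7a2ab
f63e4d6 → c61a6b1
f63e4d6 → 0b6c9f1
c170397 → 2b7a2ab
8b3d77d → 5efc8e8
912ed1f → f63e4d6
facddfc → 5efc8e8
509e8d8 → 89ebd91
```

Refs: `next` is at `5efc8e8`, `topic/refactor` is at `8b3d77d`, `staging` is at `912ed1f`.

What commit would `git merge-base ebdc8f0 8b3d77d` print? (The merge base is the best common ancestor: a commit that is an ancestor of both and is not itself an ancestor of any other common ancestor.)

Ancestors of ebdc8f0: {5efc8e8, 89ebd91, 8e1fa95, e8e2e2c, ebdc8f0}.
Ancestors of 8b3d77d: {5efc8e8, 89ebd91, 8b3d77d, 8e1fa95, e8e2e2c}.
Common ancestors: {5efc8e8, 89ebd91, 8e1fa95, e8e2e2c}.
Among these, 5efc8e8 is not an ancestor of any other common ancestor — it is the merge base.

5efc8e8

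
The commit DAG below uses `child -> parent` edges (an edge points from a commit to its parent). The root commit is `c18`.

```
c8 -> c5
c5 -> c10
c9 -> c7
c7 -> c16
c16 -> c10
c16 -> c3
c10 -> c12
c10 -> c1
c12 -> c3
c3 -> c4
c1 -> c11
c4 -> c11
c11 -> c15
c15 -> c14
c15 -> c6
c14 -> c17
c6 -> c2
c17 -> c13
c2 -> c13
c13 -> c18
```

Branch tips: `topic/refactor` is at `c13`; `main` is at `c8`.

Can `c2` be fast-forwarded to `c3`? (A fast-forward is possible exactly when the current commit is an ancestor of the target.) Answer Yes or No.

Yes

A fast-forward from c2 to c3 is possible iff c2 is an ancestor of c3.
Ancestors of c3: {c11, c13, c14, c15, c17, c18, c2, c3, c4, c6}.
c2 is among them, so fast-forward is possible.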